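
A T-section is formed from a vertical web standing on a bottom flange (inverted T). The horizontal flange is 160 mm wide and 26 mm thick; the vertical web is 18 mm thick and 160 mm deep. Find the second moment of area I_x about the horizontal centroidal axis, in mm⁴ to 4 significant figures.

Split into non-overlapping primitives; take the origin at the lower-left of the bounding box.
Flange: 160 × 26, A = 4 160 mm², y = 13 mm, Ī = 234 347 mm⁴.
Web: 18 × 160, A = 2 880 mm², y = 106 mm, Ī = 6 144 000 mm⁴.
Centroid: ȳ = ΣA·y / ΣA = 51.0455 mm.
Transfer each piece to the horizontal centroidal axis using Ī + A·d² with d = y − 51.0455:
  flange: d = -38.0455 mm → contributes +6 255 766 mm⁴
  web: d = 54.9545 mm → contributes +14 841 606 mm⁴
Total I = 21 097 372 mm⁴.

I_x ≈ 2.110 × 10⁷ mm⁴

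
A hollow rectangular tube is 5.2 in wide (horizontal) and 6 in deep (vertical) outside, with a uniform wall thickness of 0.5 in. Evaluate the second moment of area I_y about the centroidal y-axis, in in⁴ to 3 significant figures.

Break the section into simple shapes (no overlaps), measuring from the bottom-left corner of the bounding box.
Outer rectangle: 5.2 × 6, A = 31.2 in², x = 2.6 in, Ī = 70.304 in⁴.
Inner void (subtracted): 4.2 × 5, A = 21 in², x = 2.6 in, Ī = 30.87 in⁴.
By symmetry the centroid is at mid-width, x̄ = 2.6 in.
All pieces are centred on the centroidal y-axis, so I = ΣĪ (holes subtracted) = 39.434 in⁴.

I_y ≈ 39.4 in⁴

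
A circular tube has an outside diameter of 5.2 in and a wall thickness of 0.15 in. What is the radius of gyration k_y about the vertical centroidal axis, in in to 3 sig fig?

Treat the section as a set of non-overlapping primitives; coordinates are from the bounding-box lower-left.
Outer circle: ⌀5.2, A = 21.237 in², x = 2.6 in, Ī = 35.891 in⁴.
Bore (subtracted): ⌀4.9, A = 18.857 in², x = 2.6 in, Ī = 28.298 in⁴.
By symmetry the centroid is at mid-width, x̄ = 2.6 in.
All pieces are centred on the vertical centroidal axis, so I = ΣĪ (holes subtracted) = 7.5929 in⁴.
Radius of gyration: k = √(I/A) = √(7.5929 / 2.3798) = 1.7862 in.

k_y ≈ 1.79 in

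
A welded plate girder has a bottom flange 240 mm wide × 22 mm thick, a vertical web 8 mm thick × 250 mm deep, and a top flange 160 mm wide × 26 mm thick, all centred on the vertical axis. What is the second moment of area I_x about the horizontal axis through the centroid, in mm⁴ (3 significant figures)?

I_x ≈ 1.86 × 10⁸ mm⁴

Break the section into simple shapes (no overlaps), measuring from the bottom-left corner of the bounding box.
Bottom plate: 240 × 22, A = 5 280 mm², y = 11 mm, Ī = 212 960 mm⁴.
Web plate: 8 × 250, A = 2 000 mm², y = 147 mm, Ī = 10 416 667 mm⁴.
Top plate: 160 × 26, A = 4 160 mm², y = 285 mm, Ī = 234 347 mm⁴.
Centroid: ȳ = ΣA·y / ΣA = 134.41 mm.
Transfer each piece to the horizontal axis through the centroid using Ī + A·d² with d = y − 134.41:
  bottom plate: d = -123.41 mm → contributes +80 630 880 mm⁴
  web plate: d = 12.587 mm → contributes +10 733 553 mm⁴
  top plate: d = 150.59 mm → contributes +94 568 873 mm⁴
Total I = 185 933 306 mm⁴.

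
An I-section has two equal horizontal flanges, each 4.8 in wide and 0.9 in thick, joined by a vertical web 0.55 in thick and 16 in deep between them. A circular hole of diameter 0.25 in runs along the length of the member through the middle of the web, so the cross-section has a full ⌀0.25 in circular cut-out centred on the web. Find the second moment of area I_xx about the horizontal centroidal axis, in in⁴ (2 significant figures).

I_xx ≈ 810 in⁴

Split into non-overlapping primitives; take the origin at the lower-left of the bounding box.
Bottom flange: 4.8 × 0.9, A = 4.32 in², y = 0.45 in, Ī = 0.2916 in⁴.
Web: 0.55 × 16, A = 8.8 in², y = 8.9 in, Ī = 187.7 in⁴.
Top flange: 4.8 × 0.9, A = 4.32 in², y = 17.35 in, Ī = 0.2916 in⁴.
Hole (subtracted): ⌀0.25, A = 0.04909 in², y = 8.9 in, Ī = 0.0001917 in⁴.
By symmetry the centroid is at mid-height, ȳ = 8.9 in.
Transfer each piece to the horizontal centroidal axis using Ī + A·d² with d = y − 8.9:
  bottom flange: d = -8.45 in → contributes +308.8 in⁴
  web: d = 0 in → contributes +187.7 in⁴
  top flange: d = 8.45 in → contributes +308.8 in⁴
  hole: d = 0 in → contributes −0.0001917 in⁴
Total I = 805.2 in⁴.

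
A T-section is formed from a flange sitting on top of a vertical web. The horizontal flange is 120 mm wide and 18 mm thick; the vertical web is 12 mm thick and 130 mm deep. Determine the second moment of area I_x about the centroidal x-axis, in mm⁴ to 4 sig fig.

I_x ≈ 7.216 × 10⁶ mm⁴

Decompose the section into non-overlapping parts with the origin at the bottom-left of its bounding rectangle.
Flange: 120 × 18, A = 2 160 mm², y = 139 mm, Ī = 58 320 mm⁴.
Web: 12 × 130, A = 1 560 mm², y = 65 mm, Ī = 2 197 000 mm⁴.
Centroid: ȳ = ΣA·y / ΣA = 107.968 mm.
Transfer each piece to the centroidal x-axis using Ī + A·d² with d = y − 107.968:
  flange: d = 31.0323 mm → contributes +2 138 402 mm⁴
  web: d = -42.9677 mm → contributes +5 077 114 mm⁴
Total I = 7 215 516 mm⁴.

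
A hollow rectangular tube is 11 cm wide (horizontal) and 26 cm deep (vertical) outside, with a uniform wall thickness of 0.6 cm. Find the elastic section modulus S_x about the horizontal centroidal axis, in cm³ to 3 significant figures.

S_x ≈ 281 cm³

Split into non-overlapping primitives; take the origin at the lower-left of the bounding box.
Outer rectangle: 11 × 26, A = 286 cm², y = 13 cm, Ī = 16 111 cm⁴.
Inner void (subtracted): 9.8 × 24.8, A = 243.04 cm², y = 13 cm, Ī = 12 457 cm⁴.
By symmetry the centroid is at mid-height, ȳ = 13 cm.
All pieces are centred on the horizontal centroidal axis, so I = ΣĪ (holes subtracted) = 3654.7 cm⁴.
Extreme fibre distance c = 13 cm; S = I/c = 281.13 cm³.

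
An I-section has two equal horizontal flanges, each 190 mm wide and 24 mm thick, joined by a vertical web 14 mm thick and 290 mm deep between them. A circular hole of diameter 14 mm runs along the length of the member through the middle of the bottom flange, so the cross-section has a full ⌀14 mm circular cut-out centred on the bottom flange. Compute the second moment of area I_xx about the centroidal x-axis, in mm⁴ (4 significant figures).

Break the section into simple shapes (no overlaps), measuring from the bottom-left corner of the bounding box.
Bottom flange: 190 × 24, A = 4 560 mm², y = 12 mm, Ī = 218 880 mm⁴.
Web: 14 × 290, A = 4 060 mm², y = 169 mm, Ī = 28 453 833 mm⁴.
Top flange: 190 × 24, A = 4 560 mm², y = 326 mm, Ī = 218 880 mm⁴.
Hole (subtracted): ⌀14, A = 153.938 mm², y = 12 mm, Ī = 1885.74 mm⁴.
Centroid: ȳ = ΣA·y / ΣA = 170.855 mm.
Transfer each piece to the centroidal x-axis using Ī + A·d² with d = y − 170.855:
  bottom flange: d = -158.855 mm → contributes +115 290 622 mm⁴
  web: d = -1.85538 mm → contributes +28 467 810 mm⁴
  top flange: d = 155.145 mm → contributes +109 977 413 mm⁴
  hole: d = -158.855 mm → contributes −3 886 517 mm⁴
Total I = 249 849 328 mm⁴.

I_xx ≈ 2.498 × 10⁸ mm⁴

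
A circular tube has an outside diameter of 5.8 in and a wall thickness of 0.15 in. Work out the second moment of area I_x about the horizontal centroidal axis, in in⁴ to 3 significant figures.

Decompose the section into non-overlapping parts with the origin at the bottom-left of its bounding rectangle.
Outer circle: ⌀5.8, A = 26.421 in², y = 2.9 in, Ī = 55.55 in⁴.
Bore (subtracted): ⌀5.5, A = 23.758 in², y = 2.9 in, Ī = 44.918 in⁴.
By symmetry the centroid is at mid-height, ȳ = 2.9 in.
All pieces are centred on the horizontal centroidal axis, so I = ΣĪ (holes subtracted) = 10.632 in⁴.

I_x ≈ 10.6 in⁴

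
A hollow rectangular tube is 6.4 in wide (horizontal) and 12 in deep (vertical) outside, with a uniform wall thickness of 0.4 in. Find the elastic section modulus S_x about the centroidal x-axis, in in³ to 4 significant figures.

S_x ≈ 44.33 in³

Break the section into simple shapes (no overlaps), measuring from the bottom-left corner of the bounding box.
Outer rectangle: 6.4 × 12, A = 76.8 in², y = 6 in, Ī = 921.6 in⁴.
Inner void (subtracted): 5.6 × 11.2, A = 62.72 in², y = 6 in, Ī = 655.633 in⁴.
By symmetry the centroid is at mid-height, ȳ = 6 in.
All pieces are centred on the centroidal x-axis, so I = ΣĪ (holes subtracted) = 265.967 in⁴.
Extreme fibre distance c = 6 in; S = I/c = 44.3278 in³.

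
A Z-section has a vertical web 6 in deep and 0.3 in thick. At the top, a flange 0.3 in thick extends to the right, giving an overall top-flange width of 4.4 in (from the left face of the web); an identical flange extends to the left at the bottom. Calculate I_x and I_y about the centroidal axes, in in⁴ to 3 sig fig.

I_x ≈ 25.4 in⁴, I_y ≈ 15.4 in⁴

Break the section into simple shapes (no overlaps), measuring from the bottom-left corner of the bounding box.
Web: 0.3 × 6, A = 1.8 in², y = 3 in, Ī = 5.4 in⁴.
Top flange (beyond web): 4.1 × 0.3, A = 1.23 in², y = 5.85 in, Ī = 0.009225 in⁴.
Bottom flange (beyond web): 4.1 × 0.3, A = 1.23 in², y = 0.15 in, Ī = 0.009225 in⁴.
Centroid: ȳ = ΣA·y / ΣA = 3 in.
Transfer each piece to the centroidal x-axis using Ī + A·d² with d = y − 3:
  web: d = 0 in → contributes +5.4 in⁴
  top flange (beyond web): d = 2.85 in → contributes +9.9999 in⁴
  bottom flange (beyond web): d = -2.85 in → contributes +9.9999 in⁴
Total I = 25.4 in⁴.
For the y-axis: x̄ = 4.25 in.
Repeating about the centroidal y-axis gives I_y = 15.366 in⁴.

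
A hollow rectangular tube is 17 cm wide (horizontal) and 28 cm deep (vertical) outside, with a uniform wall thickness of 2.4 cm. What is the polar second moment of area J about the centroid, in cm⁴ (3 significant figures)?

J ≈ 2.64 × 10⁴ cm⁴

Treat the section as a set of non-overlapping primitives; coordinates are from the bounding-box lower-left.
Outer rectangle: 17 × 28, A = 476 cm², y = 14 cm, Ī = 31 099 cm⁴.
Inner void (subtracted): 12.2 × 23.2, A = 283.04 cm², y = 14 cm, Ī = 12 695 cm⁴.
By symmetry the centroid is at mid-height, ȳ = 14 cm.
All pieces are centred on the centroidal x-axis, so I = ΣĪ (holes subtracted) = 18 403 cm⁴.
Repeating about the centroidal y-axis gives I_y = 7 953 cm⁴.
Polar second moment: J = I_x + I_y = 26 356 cm⁴.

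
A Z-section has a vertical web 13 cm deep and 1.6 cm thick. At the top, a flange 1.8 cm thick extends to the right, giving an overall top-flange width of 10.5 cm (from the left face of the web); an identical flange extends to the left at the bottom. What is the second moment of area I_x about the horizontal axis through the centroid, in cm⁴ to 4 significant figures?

Treat the section as a set of non-overlapping primitives; coordinates are from the bounding-box lower-left.
Web: 1.6 × 13, A = 20.8 cm², y = 6.5 cm, Ī = 292.933 cm⁴.
Top flange (beyond web): 8.9 × 1.8, A = 16.02 cm², y = 12.1 cm, Ī = 4.3254 cm⁴.
Bottom flange (beyond web): 8.9 × 1.8, A = 16.02 cm², y = 0.9 cm, Ī = 4.3254 cm⁴.
Centroid: ȳ = ΣA·y / ΣA = 6.5 cm.
Transfer each piece to the horizontal axis through the centroid using Ī + A·d² with d = y − 6.5:
  web: d = 0 cm → contributes +292.933 cm⁴
  top flange (beyond web): d = 5.6 cm → contributes +506.713 cm⁴
  bottom flange (beyond web): d = -5.6 cm → contributes +506.713 cm⁴
Total I = 1306.36 cm⁴.

I_x ≈ 1306 cm⁴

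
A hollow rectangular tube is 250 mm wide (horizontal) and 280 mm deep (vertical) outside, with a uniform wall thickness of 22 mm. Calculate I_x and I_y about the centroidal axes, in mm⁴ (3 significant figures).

I_x ≈ 2.32 × 10⁸ mm⁴, I_y ≈ 1.93 × 10⁸ mm⁴

Split into non-overlapping primitives; take the origin at the lower-left of the bounding box.
Outer rectangle: 250 × 280, A = 70 000 mm², y = 140 mm, Ī = 457 333 333 mm⁴.
Inner void (subtracted): 206 × 236, A = 48 616 mm², y = 140 mm, Ī = 225 643 061 mm⁴.
By symmetry the centroid is at mid-height, ȳ = 140 mm.
All pieces are centred on the centroidal x-axis, so I = ΣĪ (holes subtracted) = 231 690 272 mm⁴.
Repeating about the centroidal y-axis gives I_y = 192 660 952 mm⁴.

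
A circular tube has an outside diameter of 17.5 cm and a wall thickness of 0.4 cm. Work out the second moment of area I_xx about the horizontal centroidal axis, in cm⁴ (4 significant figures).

I_xx ≈ 785.9 cm⁴

Treat the section as a set of non-overlapping primitives; coordinates are from the bounding-box lower-left.
Outer circle: ⌀17.5, A = 240.528 cm², y = 8.75 cm, Ī = 4603.86 cm⁴.
Bore (subtracted): ⌀16.7, A = 219.04 cm², y = 8.75 cm, Ī = 3 818 cm⁴.
By symmetry the centroid is at mid-height, ȳ = 8.75 cm.
All pieces are centred on the horizontal centroidal axis, so I = ΣĪ (holes subtracted) = 785.861 cm⁴.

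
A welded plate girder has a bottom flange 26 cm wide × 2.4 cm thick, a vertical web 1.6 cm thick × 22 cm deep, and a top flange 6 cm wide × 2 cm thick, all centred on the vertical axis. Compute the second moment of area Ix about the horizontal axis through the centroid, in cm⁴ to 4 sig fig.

Ix ≈ 8993 cm⁴

Treat the section as a set of non-overlapping primitives; coordinates are from the bounding-box lower-left.
Bottom plate: 26 × 2.4, A = 62.4 cm², y = 1.2 cm, Ī = 29.952 cm⁴.
Web plate: 1.6 × 22, A = 35.2 cm², y = 13.4 cm, Ī = 1419.73 cm⁴.
Top plate: 6 × 2, A = 12 cm², y = 25.4 cm, Ī = 4 cm⁴.
Centroid: ȳ = ΣA·y / ΣA = 7.76788 cm.
Transfer each piece to the horizontal axis through the centroid using Ī + A·d² with d = y − 7.76788:
  bottom plate: d = -6.56788 cm → contributes +2721.71 cm⁴
  web plate: d = 5.63212 cm → contributes +2536.3 cm⁴
  top plate: d = 17.6321 cm → contributes +3734.7 cm⁴
Total I = 8992.71 cm⁴.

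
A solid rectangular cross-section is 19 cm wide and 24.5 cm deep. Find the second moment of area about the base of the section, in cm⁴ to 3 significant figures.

The section: 19 × 24.5, A = 465.5 cm², y = 12.25 cm, Ī = 23 285 cm⁴.
Transfer it to the base of the section using Ī + A·d² with d = y − 0:
  the section: d = 12.25 cm → contributes +93 139 cm⁴
Total I = 93 139 cm⁴.

I_base ≈ 9.31 × 10⁴ cm⁴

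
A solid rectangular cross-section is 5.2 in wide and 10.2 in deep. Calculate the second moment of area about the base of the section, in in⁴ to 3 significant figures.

I_base ≈ 1840 in⁴

The section: 5.2 × 10.2, A = 53.04 in², y = 5.1 in, Ī = 459.86 in⁴.
Transfer it to a horizontal axis along the bottom face using Ī + A·d² with d = y − 0:
  the section: d = 5.1 in → contributes +1839.4 in⁴
Total I = 1839.4 in⁴.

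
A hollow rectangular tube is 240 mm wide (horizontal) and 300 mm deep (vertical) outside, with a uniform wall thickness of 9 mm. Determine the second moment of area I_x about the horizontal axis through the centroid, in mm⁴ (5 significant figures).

I_x ≈ 1.2512 × 10⁸ mm⁴

Decompose the section into non-overlapping parts with the origin at the bottom-left of its bounding rectangle.
Outer rectangle: 240 × 300, A = 72 000 mm², y = 150 mm, Ī = 540 000 000 mm⁴.
Inner void (subtracted): 222 × 282, A = 62 604 mm², y = 150 mm, Ī = 414 876 708 mm⁴.
By symmetry the centroid is at mid-height, ȳ = 150 mm.
All pieces are centred on the horizontal axis through the centroid, so I = ΣĪ (holes subtracted) = 125 123 292 mm⁴.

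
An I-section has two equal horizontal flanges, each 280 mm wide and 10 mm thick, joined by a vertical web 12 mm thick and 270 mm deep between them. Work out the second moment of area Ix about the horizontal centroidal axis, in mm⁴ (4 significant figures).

Ix ≈ 1.295 × 10⁸ mm⁴

Decompose the section into non-overlapping parts with the origin at the bottom-left of its bounding rectangle.
Bottom flange: 280 × 10, A = 2 800 mm², y = 5 mm, Ī = 23333.3 mm⁴.
Web: 12 × 270, A = 3 240 mm², y = 145 mm, Ī = 19 683 000 mm⁴.
Top flange: 280 × 10, A = 2 800 mm², y = 285 mm, Ī = 23333.3 mm⁴.
By symmetry the centroid is at mid-height, ȳ = 145 mm.
Transfer each piece to the horizontal centroidal axis using Ī + A·d² with d = y − 145:
  bottom flange: d = -140 mm → contributes +54 903 333 mm⁴
  web: d = 0 mm → contributes +19 683 000 mm⁴
  top flange: d = 140 mm → contributes +54 903 333 mm⁴
Total I = 129 489 667 mm⁴.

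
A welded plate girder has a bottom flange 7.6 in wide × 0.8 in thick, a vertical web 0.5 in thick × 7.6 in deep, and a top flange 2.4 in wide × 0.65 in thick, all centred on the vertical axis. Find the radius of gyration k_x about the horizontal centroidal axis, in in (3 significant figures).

Decompose the section into non-overlapping parts with the origin at the bottom-left of its bounding rectangle.
Bottom plate: 7.6 × 0.8, A = 6.08 in², y = 0.4 in, Ī = 0.32427 in⁴.
Web plate: 0.5 × 7.6, A = 3.8 in², y = 4.6 in, Ī = 18.291 in⁴.
Top plate: 2.4 × 0.65, A = 1.56 in², y = 8.725 in, Ī = 0.054925 in⁴.
Centroid: ȳ = ΣA·y / ΣA = 2.9303 in.
Transfer each piece to the horizontal centroidal axis using Ī + A·d² with d = y − 2.9303:
  bottom plate: d = -2.5303 in → contributes +39.252 in⁴
  web plate: d = 1.6697 in → contributes +28.884 in⁴
  top plate: d = 5.7947 in → contributes +52.437 in⁴
Total I = 120.57 in⁴.
Radius of gyration: k = √(I/A) = √(120.57 / 11.44) = 3.2465 in.

k_x ≈ 3.25 in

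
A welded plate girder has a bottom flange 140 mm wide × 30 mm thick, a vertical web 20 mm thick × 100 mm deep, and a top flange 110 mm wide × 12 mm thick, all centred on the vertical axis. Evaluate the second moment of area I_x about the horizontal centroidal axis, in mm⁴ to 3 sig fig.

I_x ≈ 1.86 × 10⁷ mm⁴

Decompose the section into non-overlapping parts with the origin at the bottom-left of its bounding rectangle.
Bottom plate: 140 × 30, A = 4 200 mm², y = 15 mm, Ī = 315 000 mm⁴.
Web plate: 20 × 100, A = 2 000 mm², y = 80 mm, Ī = 1 666 667 mm⁴.
Top plate: 110 × 12, A = 1 320 mm², y = 136 mm, Ī = 15 840 mm⁴.
Centroid: ȳ = ΣA·y / ΣA = 53.527 mm.
Transfer each piece to the horizontal centroidal axis using Ī + A·d² with d = y − 53.527:
  bottom plate: d = -38.527 mm → contributes +6 549 054 mm⁴
  web plate: d = 26.473 mm → contributes +3 068 349 mm⁴
  top plate: d = 82.473 mm → contributes +8 994 298 mm⁴
Total I = 18 611 701 mm⁴.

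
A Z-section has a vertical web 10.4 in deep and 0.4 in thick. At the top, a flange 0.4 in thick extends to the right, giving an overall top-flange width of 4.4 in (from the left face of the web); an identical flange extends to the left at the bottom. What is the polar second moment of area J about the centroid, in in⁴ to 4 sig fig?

Break the section into simple shapes (no overlaps), measuring from the bottom-left corner of the bounding box.
Web: 0.4 × 10.4, A = 4.16 in², y = 5.2 in, Ī = 37.4955 in⁴.
Top flange (beyond web): 4 × 0.4, A = 1.6 in², y = 10.2 in, Ī = 0.0213333 in⁴.
Bottom flange (beyond web): 4 × 0.4, A = 1.6 in², y = 0.2 in, Ī = 0.0213333 in⁴.
Centroid: ȳ = ΣA·y / ΣA = 5.2 in.
Transfer each piece to the centroidal x-axis using Ī + A·d² with d = y − 5.2:
  web: d = 0 in → contributes +37.4955 in⁴
  top flange (beyond web): d = 5 in → contributes +40.0213 in⁴
  bottom flange (beyond web): d = -5 in → contributes +40.0213 in⁴
Total I = 117.538 in⁴.
For the y-axis: x̄ = 4.2 in.
Repeating about the centroidal y-axis gives I_y = 19.8101 in⁴.
Polar second moment: J = I_x + I_y = 137.348 in⁴.

J ≈ 137.3 in⁴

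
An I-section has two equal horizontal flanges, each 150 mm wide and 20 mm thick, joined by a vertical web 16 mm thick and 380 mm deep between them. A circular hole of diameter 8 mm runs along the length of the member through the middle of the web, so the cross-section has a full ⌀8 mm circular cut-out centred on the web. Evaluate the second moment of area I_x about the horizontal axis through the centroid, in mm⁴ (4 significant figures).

I_x ≈ 3.134 × 10⁸ mm⁴

Split into non-overlapping primitives; take the origin at the lower-left of the bounding box.
Bottom flange: 150 × 20, A = 3 000 mm², y = 10 mm, Ī = 100 000 mm⁴.
Web: 16 × 380, A = 6 080 mm², y = 210 mm, Ī = 73 162 667 mm⁴.
Top flange: 150 × 20, A = 3 000 mm², y = 410 mm, Ī = 100 000 mm⁴.
Hole (subtracted): ⌀8, A = 50.2655 mm², y = 210 mm, Ī = 201.062 mm⁴.
By symmetry the centroid is at mid-height, ȳ = 210 mm.
Transfer each piece to the horizontal axis through the centroid using Ī + A·d² with d = y − 210:
  bottom flange: d = -200 mm → contributes +120 100 000 mm⁴
  web: d = 0 mm → contributes +73 162 667 mm⁴
  top flange: d = 200 mm → contributes +120 100 000 mm⁴
  hole: d = 0 mm → contributes −201.062 mm⁴
Total I = 313 362 466 mm⁴.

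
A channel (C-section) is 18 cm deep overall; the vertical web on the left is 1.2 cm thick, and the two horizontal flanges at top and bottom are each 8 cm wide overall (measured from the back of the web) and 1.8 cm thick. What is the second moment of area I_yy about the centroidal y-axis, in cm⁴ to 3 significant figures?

I_yy ≈ 281 cm⁴

Break the section into simple shapes (no overlaps), measuring from the bottom-left corner of the bounding box.
Web: 1.2 × 18, A = 21.6 cm², x = 0.6 cm, Ī = 2.592 cm⁴.
Top flange (beyond web): 6.8 × 1.8, A = 12.24 cm², x = 4.6 cm, Ī = 47.165 cm⁴.
Bottom flange (beyond web): 6.8 × 1.8, A = 12.24 cm², x = 4.6 cm, Ī = 47.165 cm⁴.
Centroid: x̄ = ΣA·x / ΣA = 2.725 cm.
Transfer each piece to the centroidal y-axis using Ī + A·d² with d = x − 2.725:
  web: d = -2.125 cm → contributes +100.13 cm⁴
  top flange (beyond web): d = 1.875 cm → contributes +90.196 cm⁴
  bottom flange (beyond web): d = 1.875 cm → contributes +90.196 cm⁴
Total I = 280.52 cm⁴.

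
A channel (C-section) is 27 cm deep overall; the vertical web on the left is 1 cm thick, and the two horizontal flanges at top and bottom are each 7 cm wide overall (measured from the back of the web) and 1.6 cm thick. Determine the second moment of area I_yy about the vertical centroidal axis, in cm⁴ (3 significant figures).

Split into non-overlapping primitives; take the origin at the lower-left of the bounding box.
Web: 1 × 27, A = 27 cm², x = 0.5 cm, Ī = 2.25 cm⁴.
Top flange (beyond web): 6 × 1.6, A = 9.6 cm², x = 4 cm, Ī = 28.8 cm⁴.
Bottom flange (beyond web): 6 × 1.6, A = 9.6 cm², x = 4 cm, Ī = 28.8 cm⁴.
Centroid: x̄ = ΣA·x / ΣA = 1.9545 cm.
Transfer each piece to the vertical centroidal axis using Ī + A·d² with d = x − 1.9545:
  web: d = -1.4545 cm → contributes +59.374 cm⁴
  top flange (beyond web): d = 2.0455 cm → contributes +68.965 cm⁴
  bottom flange (beyond web): d = 2.0455 cm → contributes +68.965 cm⁴
Total I = 197.3 cm⁴.

I_yy ≈ 197 cm⁴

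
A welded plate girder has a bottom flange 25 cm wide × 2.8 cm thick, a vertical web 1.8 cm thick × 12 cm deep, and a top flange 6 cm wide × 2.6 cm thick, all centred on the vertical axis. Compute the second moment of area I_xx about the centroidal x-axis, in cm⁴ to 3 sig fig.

Break the section into simple shapes (no overlaps), measuring from the bottom-left corner of the bounding box.
Bottom plate: 25 × 2.8, A = 70 cm², y = 1.4 cm, Ī = 45.733 cm⁴.
Web plate: 1.8 × 12, A = 21.6 cm², y = 8.8 cm, Ī = 259.2 cm⁴.
Top plate: 6 × 2.6, A = 15.6 cm², y = 16.1 cm, Ī = 8.788 cm⁴.
Centroid: ȳ = ΣA·y / ΣA = 5.0302 cm.
Transfer each piece to the centroidal x-axis using Ī + A·d² with d = y − 5.0302:
  bottom plate: d = -3.6302 cm → contributes +968.23 cm⁴
  web plate: d = 3.7698 cm → contributes +566.16 cm⁴
  top plate: d = 11.07 cm → contributes +1920.4 cm⁴
Total I = 3454.8 cm⁴.

I_xx ≈ 3450 cm⁴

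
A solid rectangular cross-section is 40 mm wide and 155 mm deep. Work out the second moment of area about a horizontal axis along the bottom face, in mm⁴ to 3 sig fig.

I_base ≈ 4.97 × 10⁷ mm⁴

The section: 40 × 155, A = 6 200 mm², y = 77.5 mm, Ī = 12 412 917 mm⁴.
Transfer it to a horizontal axis along the bottom face using Ī + A·d² with d = y − 0:
  the section: d = 77.5 mm → contributes +49 651 667 mm⁴
Total I = 49 651 667 mm⁴.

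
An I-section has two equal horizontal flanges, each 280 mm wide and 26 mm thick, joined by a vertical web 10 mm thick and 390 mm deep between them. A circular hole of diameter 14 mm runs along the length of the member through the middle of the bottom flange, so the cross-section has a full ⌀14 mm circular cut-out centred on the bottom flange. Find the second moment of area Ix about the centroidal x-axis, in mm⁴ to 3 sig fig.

Ix ≈ 6.73 × 10⁸ mm⁴

Treat the section as a set of non-overlapping primitives; coordinates are from the bounding-box lower-left.
Bottom flange: 280 × 26, A = 7 280 mm², y = 13 mm, Ī = 410 107 mm⁴.
Web: 10 × 390, A = 3 900 mm², y = 221 mm, Ī = 49 432 500 mm⁴.
Top flange: 280 × 26, A = 7 280 mm², y = 429 mm, Ī = 410 107 mm⁴.
Hole (subtracted): ⌀14, A = 153.94 mm², y = 13 mm, Ī = 1885.7 mm⁴.
Centroid: ȳ = ΣA·y / ΣA = 222.75 mm.
Transfer each piece to the centroidal x-axis using Ī + A·d² with d = y − 222.75:
  bottom flange: d = -209.75 mm → contributes +320 691 410 mm⁴
  web: d = -1.7491 mm → contributes +49 444 431 mm⁴
  top flange: d = 206.25 mm → contributes +310 097 188 mm⁴
  hole: d = -209.75 mm → contributes −6 774 341 mm⁴
Total I = 673 458 688 mm⁴.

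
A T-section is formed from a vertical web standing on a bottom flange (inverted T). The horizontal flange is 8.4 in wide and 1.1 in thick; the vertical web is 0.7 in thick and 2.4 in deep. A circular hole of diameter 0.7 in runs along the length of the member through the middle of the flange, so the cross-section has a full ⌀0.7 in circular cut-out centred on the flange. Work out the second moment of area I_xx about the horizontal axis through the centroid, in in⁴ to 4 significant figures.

Split into non-overlapping primitives; take the origin at the lower-left of the bounding box.
Flange: 8.4 × 1.1, A = 9.24 in², y = 0.55 in, Ī = 0.9317 in⁴.
Web: 0.7 × 2.4, A = 1.68 in², y = 2.3 in, Ī = 0.8064 in⁴.
Hole (subtracted): ⌀0.7, A = 0.384845 in², y = 0.55 in, Ī = 0.0117859 in⁴.
Centroid: ȳ = ΣA·y / ΣA = 0.829066 in.
Transfer each piece to the horizontal axis through the centroid using Ī + A·d² with d = y − 0.829066:
  flange: d = -0.279066 in → contributes +1.65129 in⁴
  web: d = 1.47093 in → contributes +4.44133 in⁴
  hole: d = -0.279066 in → contributes −0.0417567 in⁴
Total I = 6.05086 in⁴.

I_xx ≈ 6.051 in⁴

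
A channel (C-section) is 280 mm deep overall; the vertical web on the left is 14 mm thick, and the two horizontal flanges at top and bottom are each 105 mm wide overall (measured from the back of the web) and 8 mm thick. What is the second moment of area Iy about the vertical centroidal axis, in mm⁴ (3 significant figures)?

Iy ≈ 4.00 × 10⁶ mm⁴

Treat the section as a set of non-overlapping primitives; coordinates are from the bounding-box lower-left.
Web: 14 × 280, A = 3 920 mm², x = 7 mm, Ī = 64 027 mm⁴.
Top flange (beyond web): 91 × 8, A = 728 mm², x = 59.5 mm, Ī = 502 381 mm⁴.
Bottom flange (beyond web): 91 × 8, A = 728 mm², x = 59.5 mm, Ī = 502 381 mm⁴.
Centroid: x̄ = ΣA·x / ΣA = 21.219 mm.
Transfer each piece to the vertical centroidal axis using Ī + A·d² with d = x − 21.219:
  web: d = -14.219 mm → contributes +856 544 mm⁴
  top flange (beyond web): d = 38.281 mm → contributes +1 569 231 mm⁴
  bottom flange (beyond web): d = 38.281 mm → contributes +1 569 231 mm⁴
Total I = 3 995 007 mm⁴.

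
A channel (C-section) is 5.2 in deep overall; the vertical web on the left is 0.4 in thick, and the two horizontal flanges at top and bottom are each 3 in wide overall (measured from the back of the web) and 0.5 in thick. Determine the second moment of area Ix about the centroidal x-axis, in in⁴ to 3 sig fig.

Split into non-overlapping primitives; take the origin at the lower-left of the bounding box.
Web: 0.4 × 5.2, A = 2.08 in², y = 2.6 in, Ī = 4.6869 in⁴.
Top flange (beyond web): 2.6 × 0.5, A = 1.3 in², y = 4.95 in, Ī = 0.027083 in⁴.
Bottom flange (beyond web): 2.6 × 0.5, A = 1.3 in², y = 0.25 in, Ī = 0.027083 in⁴.
By symmetry the centroid is at mid-height, ȳ = 2.6 in.
Transfer each piece to the centroidal x-axis using Ī + A·d² with d = y − 2.6:
  web: d = 0 in → contributes +4.6869 in⁴
  top flange (beyond web): d = 2.35 in → contributes +7.2063 in⁴
  bottom flange (beyond web): d = -2.35 in → contributes +7.2063 in⁴
Total I = 19.1 in⁴.

Ix ≈ 19.1 in⁴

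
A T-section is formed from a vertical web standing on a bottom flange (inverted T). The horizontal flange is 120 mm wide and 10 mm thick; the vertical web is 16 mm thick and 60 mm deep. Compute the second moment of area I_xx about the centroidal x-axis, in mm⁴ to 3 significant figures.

Split into non-overlapping primitives; take the origin at the lower-left of the bounding box.
Flange: 120 × 10, A = 1 200 mm², y = 5 mm, Ī = 10 000 mm⁴.
Web: 16 × 60, A = 960 mm², y = 40 mm, Ī = 288 000 mm⁴.
Centroid: ȳ = ΣA·y / ΣA = 20.556 mm.
Transfer each piece to the centroidal x-axis using Ī + A·d² with d = y − 20.556:
  flange: d = -15.556 mm → contributes +300 370 mm⁴
  web: d = 19.444 mm → contributes +650 963 mm⁴
Total I = 951 333 mm⁴.

I_xx ≈ 9.51 × 10⁵ mm⁴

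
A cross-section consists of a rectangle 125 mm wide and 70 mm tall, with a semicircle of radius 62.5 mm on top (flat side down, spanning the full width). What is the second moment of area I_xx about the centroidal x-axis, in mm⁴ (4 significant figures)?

I_xx ≈ 1.890 × 10⁷ mm⁴

Split into non-overlapping primitives; take the origin at the lower-left of the bounding box.
Rectangular body: 125 × 70, A = 8 750 mm², y = 35 mm, Ī = 3 572 917 mm⁴.
Semicircular cap: semicircle r = 62.5, A = 6135.92 mm², y = 96.5258 mm, Ī = 1 674 758 mm⁴.
Centroid: ȳ = ΣA·y / ΣA = 60.3607 mm.
Transfer each piece to the centroidal x-axis using Ī + A·d² with d = y − 60.3607:
  rectangular body: d = -25.3607 mm → contributes +9 200 620 mm⁴
  semicircular cap: d = 36.1651 mm → contributes +9 700 023 mm⁴
Total I = 18 900 643 mm⁴.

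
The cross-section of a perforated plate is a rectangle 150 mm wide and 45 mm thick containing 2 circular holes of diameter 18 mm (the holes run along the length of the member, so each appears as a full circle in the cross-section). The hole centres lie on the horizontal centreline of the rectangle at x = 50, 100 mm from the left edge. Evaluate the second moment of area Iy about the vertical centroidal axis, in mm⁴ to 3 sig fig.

Iy ≈ 1.23 × 10⁷ mm⁴

Decompose the section into non-overlapping parts with the origin at the bottom-left of its bounding rectangle.
Plate: 150 × 45, A = 6 750 mm², x = 75 mm, Ī = 12 656 250 mm⁴.
Hole 1 (subtracted): ⌀18, A = 254.47 mm², x = 50 mm, Ī = 5 153 mm⁴.
Hole 2 (subtracted): ⌀18, A = 254.47 mm², x = 100 mm, Ī = 5 153 mm⁴.
By symmetry the centroid is at mid-width, x̄ = 75 mm.
Transfer each piece to the vertical centroidal axis using Ī + A·d² with d = x − 75:
  plate: d = 0 mm → contributes +12 656 250 mm⁴
  hole 1: d = -25 mm → contributes −164 196 mm⁴
  hole 2: d = 25 mm → contributes −164 196 mm⁴
Total I = 12 327 858 mm⁴.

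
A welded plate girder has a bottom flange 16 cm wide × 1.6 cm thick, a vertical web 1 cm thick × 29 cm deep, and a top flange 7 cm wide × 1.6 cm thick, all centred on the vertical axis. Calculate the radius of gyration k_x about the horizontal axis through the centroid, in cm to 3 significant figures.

k_x ≈ 12.3 cm

Treat the section as a set of non-overlapping primitives; coordinates are from the bounding-box lower-left.
Bottom plate: 16 × 1.6, A = 25.6 cm², y = 0.8 cm, Ī = 5.4613 cm⁴.
Web plate: 1 × 29, A = 29 cm², y = 16.1 cm, Ī = 2032.4 cm⁴.
Top plate: 7 × 1.6, A = 11.2 cm², y = 31.4 cm, Ī = 2.3893 cm⁴.
Centroid: ȳ = ΣA·y / ΣA = 12.752 cm.
Transfer each piece to the horizontal axis through the centroid using Ī + A·d² with d = y − 12.752:
  bottom plate: d = -11.952 cm → contributes +3662.2 cm⁴
  web plate: d = 3.3483 cm → contributes +2357.5 cm⁴
  top plate: d = 18.648 cm → contributes +3897.3 cm⁴
Total I = 9917.1 cm⁴.
Radius of gyration: k = √(I/A) = √(9917.1 / 65.8) = 12.277 cm.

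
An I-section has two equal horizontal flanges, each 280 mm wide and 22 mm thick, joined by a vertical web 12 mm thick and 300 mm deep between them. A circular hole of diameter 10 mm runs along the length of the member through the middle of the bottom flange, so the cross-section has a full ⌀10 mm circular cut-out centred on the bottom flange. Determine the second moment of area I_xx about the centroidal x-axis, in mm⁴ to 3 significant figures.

I_xx ≈ 3.45 × 10⁸ mm⁴

Treat the section as a set of non-overlapping primitives; coordinates are from the bounding-box lower-left.
Bottom flange: 280 × 22, A = 6 160 mm², y = 11 mm, Ī = 248 453 mm⁴.
Web: 12 × 300, A = 3 600 mm², y = 172 mm, Ī = 27 000 000 mm⁴.
Top flange: 280 × 22, A = 6 160 mm², y = 333 mm, Ī = 248 453 mm⁴.
Hole (subtracted): ⌀10, A = 78.54 mm², y = 11 mm, Ī = 490.87 mm⁴.
Centroid: ȳ = ΣA·y / ΣA = 172.8 mm.
Transfer each piece to the centroidal x-axis using Ī + A·d² with d = y − 172.8:
  bottom flange: d = -161.8 mm → contributes +161 509 016 mm⁴
  web: d = -0.79822 mm → contributes +27 002 294 mm⁴
  top flange: d = 160.2 mm → contributes +158 342 460 mm⁴
  hole: d = -161.8 mm → contributes −2 056 558 mm⁴
Total I = 344 797 212 mm⁴.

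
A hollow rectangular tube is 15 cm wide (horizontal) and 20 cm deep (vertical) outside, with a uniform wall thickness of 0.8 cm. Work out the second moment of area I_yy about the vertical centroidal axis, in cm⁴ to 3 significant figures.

Decompose the section into non-overlapping parts with the origin at the bottom-left of its bounding rectangle.
Outer rectangle: 15 × 20, A = 300 cm², x = 7.5 cm, Ī = 5 625 cm⁴.
Inner void (subtracted): 13.4 × 18.4, A = 246.56 cm², x = 7.5 cm, Ī = 3689.4 cm⁴.
By symmetry the centroid is at mid-width, x̄ = 7.5 cm.
All pieces are centred on the vertical centroidal axis, so I = ΣĪ (holes subtracted) = 1935.6 cm⁴.

I_yy ≈ 1940 cm⁴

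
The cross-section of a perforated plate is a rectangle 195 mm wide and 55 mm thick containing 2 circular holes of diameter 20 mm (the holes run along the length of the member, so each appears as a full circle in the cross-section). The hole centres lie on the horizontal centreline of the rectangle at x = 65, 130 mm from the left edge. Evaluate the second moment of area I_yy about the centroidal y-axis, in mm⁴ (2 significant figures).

Break the section into simple shapes (no overlaps), measuring from the bottom-left corner of the bounding box.
Plate: 195 × 55, A = 10 725 mm², x = 97.5 mm, Ī = 33 984 844 mm⁴.
Hole 1 (subtracted): ⌀20, A = 314.2 mm², x = 65 mm, Ī = 7 854 mm⁴.
Hole 2 (subtracted): ⌀20, A = 314.2 mm², x = 130 mm, Ī = 7 854 mm⁴.
By symmetry the centroid is at mid-width, x̄ = 97.5 mm.
Transfer each piece to the centroidal y-axis using Ī + A·d² with d = x − 97.5:
  plate: d = 0 mm → contributes +33 984 844 mm⁴
  hole 1: d = -32.5 mm → contributes −339 685 mm⁴
  hole 2: d = 32.5 mm → contributes −339 685 mm⁴
Total I = 33 305 474 mm⁴.

I_yy ≈ 3.3 × 10⁷ mm⁴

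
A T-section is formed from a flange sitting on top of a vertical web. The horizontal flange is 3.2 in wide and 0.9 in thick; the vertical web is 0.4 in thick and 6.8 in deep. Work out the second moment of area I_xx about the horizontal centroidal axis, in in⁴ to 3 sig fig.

I_xx ≈ 31.4 in⁴

Treat the section as a set of non-overlapping primitives; coordinates are from the bounding-box lower-left.
Flange: 3.2 × 0.9, A = 2.88 in², y = 7.25 in, Ī = 0.1944 in⁴.
Web: 0.4 × 6.8, A = 2.72 in², y = 3.4 in, Ī = 10.481 in⁴.
Centroid: ȳ = ΣA·y / ΣA = 5.38 in.
Transfer each piece to the horizontal centroidal axis using Ī + A·d² with d = y − 5.38:
  flange: d = 1.87 in → contributes +10.265 in⁴
  web: d = -1.98 in → contributes +21.145 in⁴
Total I = 31.41 in⁴.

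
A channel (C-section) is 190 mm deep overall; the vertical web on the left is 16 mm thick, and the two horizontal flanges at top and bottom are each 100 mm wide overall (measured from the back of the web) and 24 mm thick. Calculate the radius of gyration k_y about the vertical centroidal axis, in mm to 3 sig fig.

Decompose the section into non-overlapping parts with the origin at the bottom-left of its bounding rectangle.
Web: 16 × 190, A = 3 040 mm², x = 8 mm, Ī = 64 853 mm⁴.
Top flange (beyond web): 84 × 24, A = 2 016 mm², x = 58 mm, Ī = 1 185 408 mm⁴.
Bottom flange (beyond web): 84 × 24, A = 2 016 mm², x = 58 mm, Ī = 1 185 408 mm⁴.
Centroid: x̄ = ΣA·x / ΣA = 36.507 mm.
Transfer each piece to the vertical centroidal axis using Ī + A·d² with d = x − 36.507:
  web: d = -28.507 mm → contributes +2 535 270 mm⁴
  top flange (beyond web): d = 21.493 mm → contributes +2 116 716 mm⁴
  bottom flange (beyond web): d = 21.493 mm → contributes +2 116 716 mm⁴
Total I = 6 768 701 mm⁴.
Radius of gyration: k = √(I/A) = √(6 768 701 / 7 072) = 30.937 mm.

k_y ≈ 30.9 mm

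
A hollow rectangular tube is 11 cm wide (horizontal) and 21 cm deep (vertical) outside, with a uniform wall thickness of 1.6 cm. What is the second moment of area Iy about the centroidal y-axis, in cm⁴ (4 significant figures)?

Break the section into simple shapes (no overlaps), measuring from the bottom-left corner of the bounding box.
Outer rectangle: 11 × 21, A = 231 cm², x = 5.5 cm, Ī = 2329.25 cm⁴.
Inner void (subtracted): 7.8 × 17.8, A = 138.84 cm², x = 5.5 cm, Ī = 703.919 cm⁴.
By symmetry the centroid is at mid-width, x̄ = 5.5 cm.
All pieces are centred on the centroidal y-axis, so I = ΣĪ (holes subtracted) = 1625.33 cm⁴.

Iy ≈ 1625 cm⁴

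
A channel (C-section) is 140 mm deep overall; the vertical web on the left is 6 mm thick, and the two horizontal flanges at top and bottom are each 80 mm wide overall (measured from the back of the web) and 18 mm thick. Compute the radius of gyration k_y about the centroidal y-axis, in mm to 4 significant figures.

k_y ≈ 25.28 mm

Split into non-overlapping primitives; take the origin at the lower-left of the bounding box.
Web: 6 × 140, A = 840 mm², x = 3 mm, Ī = 2 520 mm⁴.
Top flange (beyond web): 74 × 18, A = 1 332 mm², x = 43 mm, Ī = 607 836 mm⁴.
Bottom flange (beyond web): 74 × 18, A = 1 332 mm², x = 43 mm, Ī = 607 836 mm⁴.
Centroid: x̄ = ΣA·x / ΣA = 33.411 mm.
Transfer each piece to the centroidal y-axis using Ī + A·d² with d = x − 33.411:
  web: d = -30.411 mm → contributes +779 374 mm⁴
  top flange (beyond web): d = 9.58904 mm → contributes +730 313 mm⁴
  bottom flange (beyond web): d = 9.58904 mm → contributes +730 313 mm⁴
Total I = 2 240 000 mm⁴.
Radius of gyration: k = √(I/A) = √(2 240 000 / 3 504) = 25.2838 mm.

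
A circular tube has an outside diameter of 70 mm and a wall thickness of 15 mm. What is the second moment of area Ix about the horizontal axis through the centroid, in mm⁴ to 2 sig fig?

Decompose the section into non-overlapping parts with the origin at the bottom-left of its bounding rectangle.
Outer circle: ⌀70, A = 3 848 mm², y = 35 mm, Ī = 1 178 588 mm⁴.
Bore (subtracted): ⌀40, A = 1 257 mm², y = 35 mm, Ī = 125 664 mm⁴.
By symmetry the centroid is at mid-height, ȳ = 35 mm.
All pieces are centred on the horizontal axis through the centroid, so I = ΣĪ (holes subtracted) = 1 052 924 mm⁴.

Ix ≈ 1.1 × 10⁶ mm⁴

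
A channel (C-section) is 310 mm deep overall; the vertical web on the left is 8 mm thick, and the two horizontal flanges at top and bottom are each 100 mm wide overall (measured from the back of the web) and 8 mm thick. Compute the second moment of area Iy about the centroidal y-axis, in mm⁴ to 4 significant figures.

Iy ≈ 3.361 × 10⁶ mm⁴

Treat the section as a set of non-overlapping primitives; coordinates are from the bounding-box lower-left.
Web: 8 × 310, A = 2 480 mm², x = 4 mm, Ī = 13226.7 mm⁴.
Top flange (beyond web): 92 × 8, A = 736 mm², x = 54 mm, Ī = 519 125 mm⁴.
Bottom flange (beyond web): 92 × 8, A = 736 mm², x = 54 mm, Ī = 519 125 mm⁴.
Centroid: x̄ = ΣA·x / ΣA = 22.6235 mm.
Transfer each piece to the centroidal y-axis using Ī + A·d² with d = x − 22.6235:
  web: d = -18.6235 mm → contributes +873 375 mm⁴
  top flange (beyond web): d = 31.3765 mm → contributes +1 243 707 mm⁴
  bottom flange (beyond web): d = 31.3765 mm → contributes +1 243 707 mm⁴
Total I = 3 360 789 mm⁴.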